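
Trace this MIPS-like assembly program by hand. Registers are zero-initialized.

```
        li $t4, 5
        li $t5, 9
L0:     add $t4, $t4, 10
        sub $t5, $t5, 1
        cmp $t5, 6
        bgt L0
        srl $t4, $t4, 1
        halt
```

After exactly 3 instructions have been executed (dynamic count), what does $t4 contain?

li $t4, 5 → $t4=5
li $t5, 9 → $t5=9
add $t4, $t4, 10 → $t4=5+10=15
After step 3: $t4 = 15.

15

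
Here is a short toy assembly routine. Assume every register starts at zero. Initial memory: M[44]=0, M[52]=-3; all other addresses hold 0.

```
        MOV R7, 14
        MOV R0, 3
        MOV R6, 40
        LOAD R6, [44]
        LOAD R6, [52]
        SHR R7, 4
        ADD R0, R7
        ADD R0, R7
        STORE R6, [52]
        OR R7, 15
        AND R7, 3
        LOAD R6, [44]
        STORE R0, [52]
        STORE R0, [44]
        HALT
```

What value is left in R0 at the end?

3

MOV R7, 14 → R7=14
MOV R0, 3 → R0=3
MOV R6, 40 → R6=40
LOAD R6, [44] → R6=M[44]=0
LOAD R6, [52] → R6=M[52]=-3
SHR R7, 4 → R7=14>>4=0
ADD R0, R7 → R0=3+0=3
ADD R0, R7 → R0=3+0=3
STORE R6, [52] → M[52]=-3
OR R7, 15 → R7=0|15=15
AND R7, 3 → R7=15&3=3
LOAD R6, [44] → R6=M[44]=0
STORE R0, [52] → M[52]=3
STORE R0, [44] → M[44]=3
halt.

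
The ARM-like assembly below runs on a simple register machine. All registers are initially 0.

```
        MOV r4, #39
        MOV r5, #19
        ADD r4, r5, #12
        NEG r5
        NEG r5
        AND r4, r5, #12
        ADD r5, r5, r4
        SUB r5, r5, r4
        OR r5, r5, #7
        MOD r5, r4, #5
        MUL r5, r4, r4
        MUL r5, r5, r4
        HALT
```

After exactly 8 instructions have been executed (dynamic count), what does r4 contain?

0

MOV r4, #39 → r4=39
MOV r5, #19 → r5=19
ADD r4, r5, #12 → r4=19+12=31
NEG r5 → r5=-(19)=-19
NEG r5 → r5=-(-19)=19
AND r4, r5, #12 → r4=19&12=0
ADD r5, r5, r4 → r5=19+0=19
SUB r5, r5, r4 → r5=19-0=19
After step 8: r4 = 0.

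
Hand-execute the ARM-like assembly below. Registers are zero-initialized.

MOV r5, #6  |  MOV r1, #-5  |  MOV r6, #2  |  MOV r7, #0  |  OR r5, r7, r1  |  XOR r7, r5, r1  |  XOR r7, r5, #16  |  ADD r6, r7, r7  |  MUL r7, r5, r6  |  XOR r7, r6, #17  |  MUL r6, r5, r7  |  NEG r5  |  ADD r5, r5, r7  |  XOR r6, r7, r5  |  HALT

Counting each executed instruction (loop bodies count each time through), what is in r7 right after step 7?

-21

after MOV r5, #6: r5=6
after MOV r1, #-5: r1=-5
after MOV r6, #2: r6=2
after MOV r7, #0: r7=0
after OR r5, r7, r1: r5=0|(-5)=-5
after XOR r7, r5, r1: r7=(-5)^(-5)=0
after XOR r7, r5, #16: r7=(-5)^16=-21
After step 7: r7 = -21.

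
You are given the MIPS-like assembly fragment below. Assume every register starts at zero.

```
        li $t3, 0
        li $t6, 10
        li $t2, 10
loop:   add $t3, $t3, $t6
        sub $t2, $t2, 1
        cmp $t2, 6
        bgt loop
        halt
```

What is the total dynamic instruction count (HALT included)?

20

$t3=0
$t6=10
$t2=10
$t3=0+10=10
$t2=10-1=9
cmp $t2, 6  (cmp 9,6)
bgt loop: taken
$t3=10+10=20
$t2=9-1=8
cmp $t2, 6  (cmp 8,6)
bgt loop: taken
$t3=20+10=30
$t2=8-1=7
cmp $t2, 6  (cmp 7,6)
bgt loop: taken
$t3=30+10=40
$t2=7-1=6
cmp $t2, 6  (cmp 6,6)
bgt loop: not taken
halt.
Total executed instructions: 20.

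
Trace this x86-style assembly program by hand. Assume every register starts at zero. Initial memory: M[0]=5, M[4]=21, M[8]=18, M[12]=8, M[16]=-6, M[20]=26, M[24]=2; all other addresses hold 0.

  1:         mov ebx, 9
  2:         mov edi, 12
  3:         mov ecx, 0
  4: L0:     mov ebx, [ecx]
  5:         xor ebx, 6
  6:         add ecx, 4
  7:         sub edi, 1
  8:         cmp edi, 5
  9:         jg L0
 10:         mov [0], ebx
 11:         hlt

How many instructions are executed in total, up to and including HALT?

47

mov ebx, 9 → ebx=9
mov edi, 12 → edi=12
mov ecx, 0 → ecx=0
mov ebx, [ecx] → ebx=M[0]=5
xor ebx, 6 → ebx=5^6=3
add ecx, 4 → ecx=0+4=4
sub edi, 1 → edi=12-1=11
cmp edi, 5  (cmp 11,5)
jg L0: taken
mov ebx, [ecx] → ebx=M[4]=21
xor ebx, 6 → ebx=21^6=19
add ecx, 4 → ecx=4+4=8
sub edi, 1 → edi=11-1=10
cmp edi, 5  (cmp 10,5)
jg L0: taken
mov ebx, [ecx] → ebx=M[8]=18
xor ebx, 6 → ebx=18^6=20
add ecx, 4 → ecx=8+4=12
sub edi, 1 → edi=10-1=9
cmp edi, 5  (cmp 9,5)
jg L0: taken
mov ebx, [ecx] → ebx=M[12]=8
xor ebx, 6 → ebx=8^6=14
add ecx, 4 → ecx=12+4=16
sub edi, 1 → edi=9-1=8
cmp edi, 5  (cmp 8,5)
jg L0: taken
mov ebx, [ecx] → ebx=M[16]=-6
xor ebx, 6 → ebx=(-6)^6=-4
add ecx, 4 → ecx=16+4=20
sub edi, 1 → edi=8-1=7
cmp edi, 5  (cmp 7,5)
jg L0: taken
mov ebx, [ecx] → ebx=M[20]=26
xor ebx, 6 → ebx=26^6=28
add ecx, 4 → ecx=20+4=24
sub edi, 1 → edi=7-1=6
cmp edi, 5  (cmp 6,5)
jg L0: taken
mov ebx, [ecx] → ebx=M[24]=2
xor ebx, 6 → ebx=2^6=4
add ecx, 4 → ecx=24+4=28
sub edi, 1 → edi=6-1=5
cmp edi, 5  (cmp 5,5)
jg L0: not taken
mov [0], ebx → M[0]=4
halt.
Total executed instructions: 47.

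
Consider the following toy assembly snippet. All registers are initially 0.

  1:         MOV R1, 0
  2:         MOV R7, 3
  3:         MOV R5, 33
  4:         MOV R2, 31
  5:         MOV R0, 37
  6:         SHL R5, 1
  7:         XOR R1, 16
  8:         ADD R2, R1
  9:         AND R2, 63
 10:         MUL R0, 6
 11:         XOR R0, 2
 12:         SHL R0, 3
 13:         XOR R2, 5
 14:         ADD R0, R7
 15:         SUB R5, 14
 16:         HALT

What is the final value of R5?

52

R1=0
R7=3
R5=33
R2=31
R0=37
R5=33<<1=66
R1=0^16=16
R2=31+16=47
R2=47&63=47
R0=37*6=222
R0=222^2=220
R0=220<<3=1760
R2=47^5=42
R0=1760+3=1763
R5=66-14=52
halt.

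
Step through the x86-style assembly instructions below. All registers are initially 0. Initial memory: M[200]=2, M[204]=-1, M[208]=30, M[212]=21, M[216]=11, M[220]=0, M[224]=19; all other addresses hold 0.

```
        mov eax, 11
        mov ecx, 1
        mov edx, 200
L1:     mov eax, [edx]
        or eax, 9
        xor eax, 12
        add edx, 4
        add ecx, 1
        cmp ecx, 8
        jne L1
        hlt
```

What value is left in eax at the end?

mov eax, 11 → eax=11
mov ecx, 1 → ecx=1
mov edx, 200 → edx=200
mov eax, [edx] → eax=M[200]=2
or eax, 9 → eax=2|9=11
xor eax, 12 → eax=11^12=7
add edx, 4 → edx=200+4=204
add ecx, 1 → ecx=1+1=2
cmp ecx, 8  (cmp 2,8)
jne L1: taken
mov eax, [edx] → eax=M[204]=-1
or eax, 9 → eax=(-1)|9=-1
xor eax, 12 → eax=(-1)^12=-13
add edx, 4 → edx=204+4=208
add ecx, 1 → ecx=2+1=3
cmp ecx, 8  (cmp 3,8)
jne L1: taken
mov eax, [edx] → eax=M[208]=30
or eax, 9 → eax=30|9=31
xor eax, 12 → eax=31^12=19
add edx, 4 → edx=208+4=212
add ecx, 1 → ecx=3+1=4
cmp ecx, 8  (cmp 4,8)
jne L1: taken
mov eax, [edx] → eax=M[212]=21
or eax, 9 → eax=21|9=29
xor eax, 12 → eax=29^12=17
add edx, 4 → edx=212+4=216
add ecx, 1 → ecx=4+1=5
cmp ecx, 8  (cmp 5,8)
jne L1: taken
mov eax, [edx] → eax=M[216]=11
or eax, 9 → eax=11|9=11
xor eax, 12 → eax=11^12=7
add edx, 4 → edx=216+4=220
add ecx, 1 → ecx=5+1=6
cmp ecx, 8  (cmp 6,8)
jne L1: taken
mov eax, [edx] → eax=M[220]=0
or eax, 9 → eax=0|9=9
xor eax, 12 → eax=9^12=5
add edx, 4 → edx=220+4=224
add ecx, 1 → ecx=6+1=7
cmp ecx, 8  (cmp 7,8)
jne L1: taken
mov eax, [edx] → eax=M[224]=19
or eax, 9 → eax=19|9=27
xor eax, 12 → eax=27^12=23
add edx, 4 → edx=224+4=228
add ecx, 1 → ecx=7+1=8
cmp ecx, 8  (cmp 8,8)
jne L1: not taken
halt.

23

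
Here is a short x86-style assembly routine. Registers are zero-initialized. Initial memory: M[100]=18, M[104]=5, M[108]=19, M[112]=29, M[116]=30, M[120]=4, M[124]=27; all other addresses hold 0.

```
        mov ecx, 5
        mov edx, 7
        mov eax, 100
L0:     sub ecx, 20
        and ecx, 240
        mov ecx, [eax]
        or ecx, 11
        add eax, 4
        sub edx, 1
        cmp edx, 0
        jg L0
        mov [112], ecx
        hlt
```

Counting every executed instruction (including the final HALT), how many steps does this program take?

after mov ecx, 5: ecx=5
after mov edx, 7: edx=7
after mov eax, 100: eax=100
after sub ecx, 20: ecx=5-20=-15
after and ecx, 240: ecx=(-15)&240=240
after mov ecx, [eax]: ecx=M[100]=18
after or ecx, 11: ecx=18|11=27
after add eax, 4: eax=100+4=104
after sub edx, 1: edx=7-1=6
cmp edx, 0  (cmp 6,0)
jg L0: taken
after sub ecx, 20: ecx=27-20=7
after and ecx, 240: ecx=7&240=0
after mov ecx, [eax]: ecx=M[104]=5
after or ecx, 11: ecx=5|11=15
after add eax, 4: eax=104+4=108
after sub edx, 1: edx=6-1=5
cmp edx, 0  (cmp 5,0)
jg L0: taken
after sub ecx, 20: ecx=15-20=-5
after and ecx, 240: ecx=(-5)&240=240
after mov ecx, [eax]: ecx=M[108]=19
after or ecx, 11: ecx=19|11=27
after add eax, 4: eax=108+4=112
after sub edx, 1: edx=5-1=4
cmp edx, 0  (cmp 4,0)
jg L0: taken
after sub ecx, 20: ecx=27-20=7
after and ecx, 240: ecx=7&240=0
after mov ecx, [eax]: ecx=M[112]=29
after or ecx, 11: ecx=29|11=31
after add eax, 4: eax=112+4=116
after sub edx, 1: edx=4-1=3
cmp edx, 0  (cmp 3,0)
jg L0: taken
after sub ecx, 20: ecx=31-20=11
after and ecx, 240: ecx=11&240=0
after mov ecx, [eax]: ecx=M[116]=30
after or ecx, 11: ecx=30|11=31
after add eax, 4: eax=116+4=120
after sub edx, 1: edx=3-1=2
cmp edx, 0  (cmp 2,0)
jg L0: taken
after sub ecx, 20: ecx=31-20=11
after and ecx, 240: ecx=11&240=0
after mov ecx, [eax]: ecx=M[120]=4
after or ecx, 11: ecx=4|11=15
after add eax, 4: eax=120+4=124
after sub edx, 1: edx=2-1=1
cmp edx, 0  (cmp 1,0)
jg L0: taken
after sub ecx, 20: ecx=15-20=-5
after and ecx, 240: ecx=(-5)&240=240
after mov ecx, [eax]: ecx=M[124]=27
after or ecx, 11: ecx=27|11=27
after add eax, 4: eax=124+4=128
after sub edx, 1: edx=1-1=0
cmp edx, 0  (cmp 0,0)
jg L0: not taken
mov [112], ecx → M[112]=27
halt.
Total executed instructions: 61.

61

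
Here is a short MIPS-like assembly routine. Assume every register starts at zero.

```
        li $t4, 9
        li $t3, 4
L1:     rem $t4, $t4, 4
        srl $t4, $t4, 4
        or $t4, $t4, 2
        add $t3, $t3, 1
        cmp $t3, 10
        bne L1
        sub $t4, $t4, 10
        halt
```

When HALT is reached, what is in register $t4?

li $t4, 9 → $t4=9
li $t3, 4 → $t3=4
rem $t4, $t4, 4 → $t4=9%4=1
srl $t4, $t4, 4 → $t4=1>>4=0
or $t4, $t4, 2 → $t4=0|2=2
add $t3, $t3, 1 → $t3=4+1=5
cmp $t3, 10  (cmp 5,10)
bne L1: taken
rem $t4, $t4, 4 → $t4=2%4=2
srl $t4, $t4, 4 → $t4=2>>4=0
or $t4, $t4, 2 → $t4=0|2=2
add $t3, $t3, 1 → $t3=5+1=6
cmp $t3, 10  (cmp 6,10)
bne L1: taken
rem $t4, $t4, 4 → $t4=2%4=2
srl $t4, $t4, 4 → $t4=2>>4=0
or $t4, $t4, 2 → $t4=0|2=2
add $t3, $t3, 1 → $t3=6+1=7
cmp $t3, 10  (cmp 7,10)
bne L1: taken
rem $t4, $t4, 4 → $t4=2%4=2
srl $t4, $t4, 4 → $t4=2>>4=0
or $t4, $t4, 2 → $t4=0|2=2
add $t3, $t3, 1 → $t3=7+1=8
cmp $t3, 10  (cmp 8,10)
bne L1: taken
rem $t4, $t4, 4 → $t4=2%4=2
srl $t4, $t4, 4 → $t4=2>>4=0
or $t4, $t4, 2 → $t4=0|2=2
add $t3, $t3, 1 → $t3=8+1=9
cmp $t3, 10  (cmp 9,10)
bne L1: taken
rem $t4, $t4, 4 → $t4=2%4=2
srl $t4, $t4, 4 → $t4=2>>4=0
or $t4, $t4, 2 → $t4=0|2=2
add $t3, $t3, 1 → $t3=9+1=10
cmp $t3, 10  (cmp 10,10)
bne L1: not taken
sub $t4, $t4, 10 → $t4=2-10=-8
halt.

-8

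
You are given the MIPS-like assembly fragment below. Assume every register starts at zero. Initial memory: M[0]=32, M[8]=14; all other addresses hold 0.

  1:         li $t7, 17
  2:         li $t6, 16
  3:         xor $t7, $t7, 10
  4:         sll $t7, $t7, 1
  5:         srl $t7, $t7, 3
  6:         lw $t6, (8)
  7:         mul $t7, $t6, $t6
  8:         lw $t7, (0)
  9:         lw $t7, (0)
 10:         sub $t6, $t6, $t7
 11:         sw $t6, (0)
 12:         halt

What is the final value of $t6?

$t7=17
$t6=16
$t7=17^10=27
$t7=27<<1=54
$t7=54>>3=6
$t6=M[8]=14
$t7=14*14=196
$t7=M[0]=32
$t7=M[0]=32
$t6=14-32=-18
sw $t6, (0) → M[0]=-18
halt.

-18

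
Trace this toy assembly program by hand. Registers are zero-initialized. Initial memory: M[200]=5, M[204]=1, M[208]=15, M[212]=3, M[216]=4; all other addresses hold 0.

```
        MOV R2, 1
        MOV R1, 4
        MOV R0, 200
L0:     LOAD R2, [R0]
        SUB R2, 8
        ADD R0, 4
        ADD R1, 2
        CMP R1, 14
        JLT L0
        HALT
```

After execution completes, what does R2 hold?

R2=1
R1=4
R0=200
R2=M[200]=5
R2=5-8=-3
R0=200+4=204
R1=4+2=6
CMP R1, 14  (cmp 6,14)
JLT L0: taken
R2=M[204]=1
R2=1-8=-7
R0=204+4=208
R1=6+2=8
CMP R1, 14  (cmp 8,14)
JLT L0: taken
R2=M[208]=15
R2=15-8=7
R0=208+4=212
R1=8+2=10
CMP R1, 14  (cmp 10,14)
JLT L0: taken
R2=M[212]=3
R2=3-8=-5
R0=212+4=216
R1=10+2=12
CMP R1, 14  (cmp 12,14)
JLT L0: taken
R2=M[216]=4
R2=4-8=-4
R0=216+4=220
R1=12+2=14
CMP R1, 14  (cmp 14,14)
JLT L0: not taken
halt.

-4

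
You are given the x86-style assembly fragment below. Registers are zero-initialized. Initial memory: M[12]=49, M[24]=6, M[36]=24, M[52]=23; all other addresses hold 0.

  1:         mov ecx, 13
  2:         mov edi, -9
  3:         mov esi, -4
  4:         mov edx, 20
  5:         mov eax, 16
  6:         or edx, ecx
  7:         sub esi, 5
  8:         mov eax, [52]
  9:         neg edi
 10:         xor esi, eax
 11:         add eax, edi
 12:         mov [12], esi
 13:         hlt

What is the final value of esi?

ecx=13
edi=-9
esi=-4
edx=20
eax=16
edx=20|13=29
esi=(-4)-5=-9
eax=M[52]=23
edi=-(-9)=9
esi=(-9)^23=-32
eax=23+9=32
mov [12], esi → M[12]=-32
halt.

-32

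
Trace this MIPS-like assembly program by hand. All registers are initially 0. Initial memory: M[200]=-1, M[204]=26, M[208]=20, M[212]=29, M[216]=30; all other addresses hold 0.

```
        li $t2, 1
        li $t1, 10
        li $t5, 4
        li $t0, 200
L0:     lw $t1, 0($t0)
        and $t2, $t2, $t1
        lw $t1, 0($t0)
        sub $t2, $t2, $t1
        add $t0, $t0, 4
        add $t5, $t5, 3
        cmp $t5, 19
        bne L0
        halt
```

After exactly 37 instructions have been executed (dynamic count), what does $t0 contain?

li $t2, 1 → $t2=1
li $t1, 10 → $t1=10
li $t5, 4 → $t5=4
li $t0, 200 → $t0=200
lw $t1, 0($t0) → $t1=M[200]=-1
and $t2, $t2, $t1 → $t2=1&(-1)=1
lw $t1, 0($t0) → $t1=M[200]=-1
sub $t2, $t2, $t1 → $t2=1-(-1)=2
add $t0, $t0, 4 → $t0=200+4=204
add $t5, $t5, 3 → $t5=4+3=7
cmp $t5, 19  (cmp 7,19)
bne L0: taken
lw $t1, 0($t0) → $t1=M[204]=26
and $t2, $t2, $t1 → $t2=2&26=2
lw $t1, 0($t0) → $t1=M[204]=26
sub $t2, $t2, $t1 → $t2=2-26=-24
add $t0, $t0, 4 → $t0=204+4=208
add $t5, $t5, 3 → $t5=7+3=10
cmp $t5, 19  (cmp 10,19)
bne L0: taken
lw $t1, 0($t0) → $t1=M[208]=20
and $t2, $t2, $t1 → $t2=(-24)&20=0
lw $t1, 0($t0) → $t1=M[208]=20
sub $t2, $t2, $t1 → $t2=0-20=-20
add $t0, $t0, 4 → $t0=208+4=212
add $t5, $t5, 3 → $t5=10+3=13
cmp $t5, 19  (cmp 13,19)
bne L0: taken
lw $t1, 0($t0) → $t1=M[212]=29
and $t2, $t2, $t1 → $t2=(-20)&29=12
lw $t1, 0($t0) → $t1=M[212]=29
sub $t2, $t2, $t1 → $t2=12-29=-17
add $t0, $t0, 4 → $t0=212+4=216
add $t5, $t5, 3 → $t5=13+3=16
cmp $t5, 19  (cmp 16,19)
bne L0: taken
lw $t1, 0($t0) → $t1=M[216]=30
After step 37: $t0 = 216.

216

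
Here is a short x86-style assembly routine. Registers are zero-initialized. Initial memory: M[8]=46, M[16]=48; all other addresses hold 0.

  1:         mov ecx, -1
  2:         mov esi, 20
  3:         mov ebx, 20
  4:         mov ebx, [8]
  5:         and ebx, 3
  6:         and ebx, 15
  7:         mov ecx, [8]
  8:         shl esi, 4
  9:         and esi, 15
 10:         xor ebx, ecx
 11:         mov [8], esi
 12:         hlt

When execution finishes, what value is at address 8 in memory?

mov ecx, -1 → ecx=-1
mov esi, 20 → esi=20
mov ebx, 20 → ebx=20
mov ebx, [8] → ebx=M[8]=46
and ebx, 3 → ebx=46&3=2
and ebx, 15 → ebx=2&15=2
mov ecx, [8] → ecx=M[8]=46
shl esi, 4 → esi=20<<4=320
and esi, 15 → esi=320&15=0
xor ebx, ecx → ebx=2^46=44
mov [8], esi → M[8]=0
halt.

0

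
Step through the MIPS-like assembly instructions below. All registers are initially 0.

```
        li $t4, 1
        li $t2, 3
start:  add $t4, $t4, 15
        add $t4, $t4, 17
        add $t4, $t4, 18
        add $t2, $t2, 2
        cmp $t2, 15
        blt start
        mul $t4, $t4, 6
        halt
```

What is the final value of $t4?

1806

$t4=1
$t2=3
$t4=1+15=16
$t4=16+17=33
$t4=33+18=51
$t2=3+2=5
cmp $t2, 15  (cmp 5,15)
blt start: taken
$t4=51+15=66
$t4=66+17=83
$t4=83+18=101
$t2=5+2=7
cmp $t2, 15  (cmp 7,15)
blt start: taken
$t4=101+15=116
$t4=116+17=133
$t4=133+18=151
$t2=7+2=9
cmp $t2, 15  (cmp 9,15)
blt start: taken
$t4=151+15=166
$t4=166+17=183
$t4=183+18=201
$t2=9+2=11
cmp $t2, 15  (cmp 11,15)
blt start: taken
$t4=201+15=216
$t4=216+17=233
$t4=233+18=251
$t2=11+2=13
cmp $t2, 15  (cmp 13,15)
blt start: taken
$t4=251+15=266
$t4=266+17=283
$t4=283+18=301
$t2=13+2=15
cmp $t2, 15  (cmp 15,15)
blt start: not taken
$t4=301*6=1806
halt.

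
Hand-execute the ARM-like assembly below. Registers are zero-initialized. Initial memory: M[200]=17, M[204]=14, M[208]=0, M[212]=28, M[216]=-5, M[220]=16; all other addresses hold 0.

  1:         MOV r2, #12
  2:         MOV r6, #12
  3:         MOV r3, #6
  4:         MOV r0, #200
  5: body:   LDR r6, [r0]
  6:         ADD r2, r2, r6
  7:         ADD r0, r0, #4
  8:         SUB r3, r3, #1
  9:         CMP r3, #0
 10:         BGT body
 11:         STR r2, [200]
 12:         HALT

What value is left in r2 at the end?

82

r2=12
r6=12
r3=6
r0=200
r6=M[200]=17
r2=12+17=29
r0=200+4=204
r3=6-1=5
CMP r3, #0  (cmp 5,0)
BGT body: taken
r6=M[204]=14
r2=29+14=43
r0=204+4=208
r3=5-1=4
CMP r3, #0  (cmp 4,0)
BGT body: taken
r6=M[208]=0
r2=43+0=43
r0=208+4=212
r3=4-1=3
CMP r3, #0  (cmp 3,0)
BGT body: taken
r6=M[212]=28
r2=43+28=71
r0=212+4=216
r3=3-1=2
CMP r3, #0  (cmp 2,0)
BGT body: taken
r6=M[216]=-5
r2=71+(-5)=66
r0=216+4=220
r3=2-1=1
CMP r3, #0  (cmp 1,0)
BGT body: taken
r6=M[220]=16
r2=66+16=82
r0=220+4=224
r3=1-1=0
CMP r3, #0  (cmp 0,0)
BGT body: not taken
STR r2, [200] → M[200]=82
halt.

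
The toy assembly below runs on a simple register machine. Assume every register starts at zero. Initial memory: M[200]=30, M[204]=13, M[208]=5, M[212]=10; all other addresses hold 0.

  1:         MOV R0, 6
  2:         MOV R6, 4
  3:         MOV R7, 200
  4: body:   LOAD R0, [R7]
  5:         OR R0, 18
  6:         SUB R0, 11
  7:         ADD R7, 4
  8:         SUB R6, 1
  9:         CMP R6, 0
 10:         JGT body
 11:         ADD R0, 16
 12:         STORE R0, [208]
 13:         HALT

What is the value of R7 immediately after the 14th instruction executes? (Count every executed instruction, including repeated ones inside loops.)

208

R0=6
R6=4
R7=200
R0=M[200]=30
R0=30|18=30
R0=30-11=19
R7=200+4=204
R6=4-1=3
CMP R6, 0  (cmp 3,0)
JGT body: taken
R0=M[204]=13
R0=13|18=31
R0=31-11=20
R7=204+4=208
After step 14: R7 = 208.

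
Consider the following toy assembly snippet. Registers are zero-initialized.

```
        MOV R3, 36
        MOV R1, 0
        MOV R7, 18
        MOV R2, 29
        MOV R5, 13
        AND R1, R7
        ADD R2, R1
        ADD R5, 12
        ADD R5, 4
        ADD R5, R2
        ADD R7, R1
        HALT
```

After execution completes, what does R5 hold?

58

MOV R3, 36 → R3=36
MOV R1, 0 → R1=0
MOV R7, 18 → R7=18
MOV R2, 29 → R2=29
MOV R5, 13 → R5=13
AND R1, R7 → R1=0&18=0
ADD R2, R1 → R2=29+0=29
ADD R5, 12 → R5=13+12=25
ADD R5, 4 → R5=25+4=29
ADD R5, R2 → R5=29+29=58
ADD R7, R1 → R7=18+0=18
halt.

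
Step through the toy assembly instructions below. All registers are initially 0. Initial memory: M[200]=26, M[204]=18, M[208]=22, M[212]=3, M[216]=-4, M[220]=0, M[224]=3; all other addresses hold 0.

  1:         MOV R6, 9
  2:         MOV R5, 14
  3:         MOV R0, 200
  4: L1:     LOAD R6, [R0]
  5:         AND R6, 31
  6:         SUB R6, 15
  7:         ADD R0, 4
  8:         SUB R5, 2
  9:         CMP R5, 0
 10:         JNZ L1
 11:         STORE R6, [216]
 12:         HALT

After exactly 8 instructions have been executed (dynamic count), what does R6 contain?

after MOV R6, 9: R6=9
after MOV R5, 14: R5=14
after MOV R0, 200: R0=200
after LOAD R6, [R0]: R6=M[200]=26
after AND R6, 31: R6=26&31=26
after SUB R6, 15: R6=26-15=11
after ADD R0, 4: R0=200+4=204
after SUB R5, 2: R5=14-2=12
After step 8: R6 = 11.

11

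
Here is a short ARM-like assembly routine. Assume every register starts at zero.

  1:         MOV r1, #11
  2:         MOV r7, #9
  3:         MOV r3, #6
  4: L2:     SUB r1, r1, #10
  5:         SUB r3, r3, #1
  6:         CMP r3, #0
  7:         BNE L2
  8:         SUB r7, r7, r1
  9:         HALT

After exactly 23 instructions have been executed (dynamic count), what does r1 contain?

-39

r1=11
r7=9
r3=6
r1=11-10=1
r3=6-1=5
CMP r3, #0  (cmp 5,0)
BNE L2: taken
r1=1-10=-9
r3=5-1=4
CMP r3, #0  (cmp 4,0)
BNE L2: taken
r1=(-9)-10=-19
r3=4-1=3
CMP r3, #0  (cmp 3,0)
BNE L2: taken
r1=(-19)-10=-29
r3=3-1=2
CMP r3, #0  (cmp 2,0)
BNE L2: taken
r1=(-29)-10=-39
r3=2-1=1
CMP r3, #0  (cmp 1,0)
BNE L2: taken
After step 23: r1 = -39.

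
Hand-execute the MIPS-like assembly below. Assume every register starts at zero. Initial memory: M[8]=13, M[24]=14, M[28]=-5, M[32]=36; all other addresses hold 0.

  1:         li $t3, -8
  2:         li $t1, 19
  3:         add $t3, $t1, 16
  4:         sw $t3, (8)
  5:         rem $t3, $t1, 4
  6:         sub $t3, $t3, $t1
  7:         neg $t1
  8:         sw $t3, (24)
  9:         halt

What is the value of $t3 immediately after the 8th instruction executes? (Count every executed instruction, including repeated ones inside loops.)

-16

after li $t3, -8: $t3=-8
after li $t1, 19: $t1=19
after add $t3, $t1, 16: $t3=19+16=35
sw $t3, (8) → M[8]=35
after rem $t3, $t1, 4: $t3=19%4=3
after sub $t3, $t3, $t1: $t3=3-19=-16
after neg $t1: $t1=-(19)=-19
sw $t3, (24) → M[24]=-16
After step 8: $t3 = -16.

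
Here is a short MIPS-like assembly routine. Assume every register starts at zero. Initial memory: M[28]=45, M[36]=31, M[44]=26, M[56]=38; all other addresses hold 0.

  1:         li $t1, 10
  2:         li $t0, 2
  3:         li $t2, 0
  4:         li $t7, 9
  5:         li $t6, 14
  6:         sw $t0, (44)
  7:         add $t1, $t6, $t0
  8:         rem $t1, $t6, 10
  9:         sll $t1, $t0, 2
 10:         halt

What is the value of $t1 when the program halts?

8

li $t1, 10 → $t1=10
li $t0, 2 → $t0=2
li $t2, 0 → $t2=0
li $t7, 9 → $t7=9
li $t6, 14 → $t6=14
sw $t0, (44) → M[44]=2
add $t1, $t6, $t0 → $t1=14+2=16
rem $t1, $t6, 10 → $t1=14%10=4
sll $t1, $t0, 2 → $t1=2<<2=8
halt.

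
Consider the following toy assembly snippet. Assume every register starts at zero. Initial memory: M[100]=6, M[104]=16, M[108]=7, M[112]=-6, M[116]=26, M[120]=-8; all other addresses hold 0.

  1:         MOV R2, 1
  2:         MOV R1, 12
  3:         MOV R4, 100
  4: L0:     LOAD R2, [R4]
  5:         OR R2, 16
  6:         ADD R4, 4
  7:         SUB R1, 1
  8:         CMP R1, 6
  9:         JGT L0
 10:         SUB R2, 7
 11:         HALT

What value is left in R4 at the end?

after MOV R2, 1: R2=1
after MOV R1, 12: R1=12
after MOV R4, 100: R4=100
after LOAD R2, [R4]: R2=M[100]=6
after OR R2, 16: R2=6|16=22
after ADD R4, 4: R4=100+4=104
after SUB R1, 1: R1=12-1=11
CMP R1, 6  (cmp 11,6)
JGT L0: taken
after LOAD R2, [R4]: R2=M[104]=16
after OR R2, 16: R2=16|16=16
after ADD R4, 4: R4=104+4=108
after SUB R1, 1: R1=11-1=10
CMP R1, 6  (cmp 10,6)
JGT L0: taken
after LOAD R2, [R4]: R2=M[108]=7
after OR R2, 16: R2=7|16=23
after ADD R4, 4: R4=108+4=112
after SUB R1, 1: R1=10-1=9
CMP R1, 6  (cmp 9,6)
JGT L0: taken
after LOAD R2, [R4]: R2=M[112]=-6
after OR R2, 16: R2=(-6)|16=-6
after ADD R4, 4: R4=112+4=116
after SUB R1, 1: R1=9-1=8
CMP R1, 6  (cmp 8,6)
JGT L0: taken
after LOAD R2, [R4]: R2=M[116]=26
after OR R2, 16: R2=26|16=26
after ADD R4, 4: R4=116+4=120
after SUB R1, 1: R1=8-1=7
CMP R1, 6  (cmp 7,6)
JGT L0: taken
after LOAD R2, [R4]: R2=M[120]=-8
after OR R2, 16: R2=(-8)|16=-8
after ADD R4, 4: R4=120+4=124
after SUB R1, 1: R1=7-1=6
CMP R1, 6  (cmp 6,6)
JGT L0: not taken
after SUB R2, 7: R2=(-8)-7=-15
halt.

124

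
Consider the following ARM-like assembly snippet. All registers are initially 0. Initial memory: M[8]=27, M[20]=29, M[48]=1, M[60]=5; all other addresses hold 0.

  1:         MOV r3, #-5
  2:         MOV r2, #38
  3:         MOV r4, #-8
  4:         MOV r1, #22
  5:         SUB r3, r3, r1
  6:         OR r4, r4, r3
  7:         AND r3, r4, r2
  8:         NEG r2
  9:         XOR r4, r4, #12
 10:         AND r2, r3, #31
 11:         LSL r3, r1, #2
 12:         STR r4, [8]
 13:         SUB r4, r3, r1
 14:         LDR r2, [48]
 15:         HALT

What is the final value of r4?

66

r3=-5
r2=38
r4=-8
r1=22
r3=(-5)-22=-27
r4=(-8)|(-27)=-3
r3=(-3)&38=36
r2=-(38)=-38
r4=(-3)^12=-15
r2=36&31=4
r3=22<<2=88
STR r4, [8] → M[8]=-15
r4=88-22=66
r2=M[48]=1
halt.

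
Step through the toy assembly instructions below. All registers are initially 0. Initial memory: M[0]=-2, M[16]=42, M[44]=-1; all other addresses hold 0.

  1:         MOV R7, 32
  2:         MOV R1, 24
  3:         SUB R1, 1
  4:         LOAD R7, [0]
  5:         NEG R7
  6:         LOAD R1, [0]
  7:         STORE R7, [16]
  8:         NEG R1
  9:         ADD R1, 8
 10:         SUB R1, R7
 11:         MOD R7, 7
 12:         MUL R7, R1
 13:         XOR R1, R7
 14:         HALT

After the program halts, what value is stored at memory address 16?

2

R7=32
R1=24
R1=24-1=23
R7=M[0]=-2
R7=-(-2)=2
R1=M[0]=-2
STORE R7, [16] → M[16]=2
R1=-(-2)=2
R1=2+8=10
R1=10-2=8
R7=2%7=2
R7=2*8=16
R1=8^16=24
halt.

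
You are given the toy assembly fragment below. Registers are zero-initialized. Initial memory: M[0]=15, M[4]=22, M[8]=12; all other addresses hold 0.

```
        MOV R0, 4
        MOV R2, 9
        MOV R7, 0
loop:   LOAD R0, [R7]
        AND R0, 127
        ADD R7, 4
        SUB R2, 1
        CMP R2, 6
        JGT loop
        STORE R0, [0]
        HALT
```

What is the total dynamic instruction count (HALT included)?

after MOV R0, 4: R0=4
after MOV R2, 9: R2=9
after MOV R7, 0: R7=0
after LOAD R0, [R7]: R0=M[0]=15
after AND R0, 127: R0=15&127=15
after ADD R7, 4: R7=0+4=4
after SUB R2, 1: R2=9-1=8
CMP R2, 6  (cmp 8,6)
JGT loop: taken
after LOAD R0, [R7]: R0=M[4]=22
after AND R0, 127: R0=22&127=22
after ADD R7, 4: R7=4+4=8
after SUB R2, 1: R2=8-1=7
CMP R2, 6  (cmp 7,6)
JGT loop: taken
after LOAD R0, [R7]: R0=M[8]=12
after AND R0, 127: R0=12&127=12
after ADD R7, 4: R7=8+4=12
after SUB R2, 1: R2=7-1=6
CMP R2, 6  (cmp 6,6)
JGT loop: not taken
STORE R0, [0] → M[0]=12
halt.
Total executed instructions: 23.

23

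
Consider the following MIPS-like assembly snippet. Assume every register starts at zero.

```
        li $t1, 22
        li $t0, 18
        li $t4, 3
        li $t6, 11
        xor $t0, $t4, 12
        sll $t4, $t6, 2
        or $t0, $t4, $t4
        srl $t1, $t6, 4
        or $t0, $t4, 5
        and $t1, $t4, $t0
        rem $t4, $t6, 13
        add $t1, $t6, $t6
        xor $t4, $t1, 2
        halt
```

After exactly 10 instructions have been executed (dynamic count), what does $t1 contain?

44

li $t1, 22 → $t1=22
li $t0, 18 → $t0=18
li $t4, 3 → $t4=3
li $t6, 11 → $t6=11
xor $t0, $t4, 12 → $t0=3^12=15
sll $t4, $t6, 2 → $t4=11<<2=44
or $t0, $t4, $t4 → $t0=44|44=44
srl $t1, $t6, 4 → $t1=11>>4=0
or $t0, $t4, 5 → $t0=44|5=45
and $t1, $t4, $t0 → $t1=44&45=44
After step 10: $t1 = 44.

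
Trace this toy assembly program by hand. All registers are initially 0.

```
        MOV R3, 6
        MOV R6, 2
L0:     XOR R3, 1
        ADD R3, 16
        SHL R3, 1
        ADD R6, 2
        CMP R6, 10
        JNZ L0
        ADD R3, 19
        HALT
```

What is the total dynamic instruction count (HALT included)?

MOV R3, 6 → R3=6
MOV R6, 2 → R6=2
XOR R3, 1 → R3=6^1=7
ADD R3, 16 → R3=7+16=23
SHL R3, 1 → R3=23<<1=46
ADD R6, 2 → R6=2+2=4
CMP R6, 10  (cmp 4,10)
JNZ L0: taken
XOR R3, 1 → R3=46^1=47
ADD R3, 16 → R3=47+16=63
SHL R3, 1 → R3=63<<1=126
ADD R6, 2 → R6=4+2=6
CMP R6, 10  (cmp 6,10)
JNZ L0: taken
XOR R3, 1 → R3=126^1=127
ADD R3, 16 → R3=127+16=143
SHL R3, 1 → R3=143<<1=286
ADD R6, 2 → R6=6+2=8
CMP R6, 10  (cmp 8,10)
JNZ L0: taken
XOR R3, 1 → R3=286^1=287
ADD R3, 16 → R3=287+16=303
SHL R3, 1 → R3=303<<1=606
ADD R6, 2 → R6=8+2=10
CMP R6, 10  (cmp 10,10)
JNZ L0: not taken
ADD R3, 19 → R3=606+19=625
halt.
Total executed instructions: 28.

28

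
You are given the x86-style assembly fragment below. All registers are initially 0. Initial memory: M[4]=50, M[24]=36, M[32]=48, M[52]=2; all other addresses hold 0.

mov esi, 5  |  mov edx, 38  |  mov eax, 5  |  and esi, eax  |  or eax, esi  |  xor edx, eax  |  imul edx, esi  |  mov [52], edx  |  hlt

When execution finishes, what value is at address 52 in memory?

after mov esi, 5: esi=5
after mov edx, 38: edx=38
after mov eax, 5: eax=5
after and esi, eax: esi=5&5=5
after or eax, esi: eax=5|5=5
after xor edx, eax: edx=38^5=35
after imul edx, esi: edx=35*5=175
mov [52], edx → M[52]=175
halt.

175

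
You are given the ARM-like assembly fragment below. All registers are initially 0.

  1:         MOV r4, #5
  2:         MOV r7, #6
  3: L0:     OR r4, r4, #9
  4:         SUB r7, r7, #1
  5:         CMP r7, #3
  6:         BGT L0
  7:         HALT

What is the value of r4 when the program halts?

13

after MOV r4, #5: r4=5
after MOV r7, #6: r7=6
after OR r4, r4, #9: r4=5|9=13
after SUB r7, r7, #1: r7=6-1=5
CMP r7, #3  (cmp 5,3)
BGT L0: taken
after OR r4, r4, #9: r4=13|9=13
after SUB r7, r7, #1: r7=5-1=4
CMP r7, #3  (cmp 4,3)
BGT L0: taken
after OR r4, r4, #9: r4=13|9=13
after SUB r7, r7, #1: r7=4-1=3
CMP r7, #3  (cmp 3,3)
BGT L0: not taken
halt.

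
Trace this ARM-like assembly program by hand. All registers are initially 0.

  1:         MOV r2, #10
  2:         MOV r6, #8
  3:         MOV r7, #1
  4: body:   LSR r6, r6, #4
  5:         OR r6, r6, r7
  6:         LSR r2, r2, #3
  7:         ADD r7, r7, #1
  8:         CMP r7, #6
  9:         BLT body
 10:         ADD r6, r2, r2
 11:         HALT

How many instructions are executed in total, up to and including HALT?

35

MOV r2, #10 → r2=10
MOV r6, #8 → r6=8
MOV r7, #1 → r7=1
LSR r6, r6, #4 → r6=8>>4=0
OR r6, r6, r7 → r6=0|1=1
LSR r2, r2, #3 → r2=10>>3=1
ADD r7, r7, #1 → r7=1+1=2
CMP r7, #6  (cmp 2,6)
BLT body: taken
LSR r6, r6, #4 → r6=1>>4=0
OR r6, r6, r7 → r6=0|2=2
LSR r2, r2, #3 → r2=1>>3=0
ADD r7, r7, #1 → r7=2+1=3
CMP r7, #6  (cmp 3,6)
BLT body: taken
LSR r6, r6, #4 → r6=2>>4=0
OR r6, r6, r7 → r6=0|3=3
LSR r2, r2, #3 → r2=0>>3=0
ADD r7, r7, #1 → r7=3+1=4
CMP r7, #6  (cmp 4,6)
BLT body: taken
LSR r6, r6, #4 → r6=3>>4=0
OR r6, r6, r7 → r6=0|4=4
LSR r2, r2, #3 → r2=0>>3=0
ADD r7, r7, #1 → r7=4+1=5
CMP r7, #6  (cmp 5,6)
BLT body: taken
LSR r6, r6, #4 → r6=4>>4=0
OR r6, r6, r7 → r6=0|5=5
LSR r2, r2, #3 → r2=0>>3=0
ADD r7, r7, #1 → r7=5+1=6
CMP r7, #6  (cmp 6,6)
BLT body: not taken
ADD r6, r2, r2 → r6=0+0=0
halt.
Total executed instructions: 35.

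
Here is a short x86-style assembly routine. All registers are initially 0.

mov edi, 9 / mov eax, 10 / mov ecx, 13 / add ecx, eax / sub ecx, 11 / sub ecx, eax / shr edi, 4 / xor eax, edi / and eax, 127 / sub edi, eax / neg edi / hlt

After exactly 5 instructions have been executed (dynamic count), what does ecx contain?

12

edi=9
eax=10
ecx=13
ecx=13+10=23
ecx=23-11=12
After step 5: ecx = 12.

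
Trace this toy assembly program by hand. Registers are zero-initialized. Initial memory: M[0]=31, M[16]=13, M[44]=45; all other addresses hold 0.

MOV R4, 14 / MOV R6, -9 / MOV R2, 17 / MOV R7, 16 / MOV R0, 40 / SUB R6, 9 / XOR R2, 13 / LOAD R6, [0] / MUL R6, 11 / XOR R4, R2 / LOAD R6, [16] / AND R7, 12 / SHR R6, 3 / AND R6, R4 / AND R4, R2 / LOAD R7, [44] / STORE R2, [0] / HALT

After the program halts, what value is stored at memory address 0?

28

after MOV R4, 14: R4=14
after MOV R6, -9: R6=-9
after MOV R2, 17: R2=17
after MOV R7, 16: R7=16
after MOV R0, 40: R0=40
after SUB R6, 9: R6=(-9)-9=-18
after XOR R2, 13: R2=17^13=28
after LOAD R6, [0]: R6=M[0]=31
after MUL R6, 11: R6=31*11=341
after XOR R4, R2: R4=14^28=18
after LOAD R6, [16]: R6=M[16]=13
after AND R7, 12: R7=16&12=0
after SHR R6, 3: R6=13>>3=1
after AND R6, R4: R6=1&18=0
after AND R4, R2: R4=18&28=16
after LOAD R7, [44]: R7=M[44]=45
STORE R2, [0] → M[0]=28
halt.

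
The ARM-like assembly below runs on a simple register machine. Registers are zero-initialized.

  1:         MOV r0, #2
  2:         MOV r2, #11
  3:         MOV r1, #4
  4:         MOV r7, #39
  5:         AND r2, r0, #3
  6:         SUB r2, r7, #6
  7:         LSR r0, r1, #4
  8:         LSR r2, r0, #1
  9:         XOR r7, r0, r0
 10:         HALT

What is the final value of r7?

0

MOV r0, #2 → r0=2
MOV r2, #11 → r2=11
MOV r1, #4 → r1=4
MOV r7, #39 → r7=39
AND r2, r0, #3 → r2=2&3=2
SUB r2, r7, #6 → r2=39-6=33
LSR r0, r1, #4 → r0=4>>4=0
LSR r2, r0, #1 → r2=0>>1=0
XOR r7, r0, r0 → r7=0^0=0
halt.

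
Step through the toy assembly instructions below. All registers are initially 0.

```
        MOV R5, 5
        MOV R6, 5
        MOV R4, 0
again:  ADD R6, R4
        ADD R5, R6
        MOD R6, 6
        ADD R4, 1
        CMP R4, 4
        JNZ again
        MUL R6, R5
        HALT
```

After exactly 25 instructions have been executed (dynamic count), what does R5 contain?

after MOV R5, 5: R5=5
after MOV R6, 5: R6=5
after MOV R4, 0: R4=0
after ADD R6, R4: R6=5+0=5
after ADD R5, R6: R5=5+5=10
after MOD R6, 6: R6=5%6=5
after ADD R4, 1: R4=0+1=1
CMP R4, 4  (cmp 1,4)
JNZ again: taken
after ADD R6, R4: R6=5+1=6
after ADD R5, R6: R5=10+6=16
after MOD R6, 6: R6=6%6=0
after ADD R4, 1: R4=1+1=2
CMP R4, 4  (cmp 2,4)
JNZ again: taken
after ADD R6, R4: R6=0+2=2
after ADD R5, R6: R5=16+2=18
after MOD R6, 6: R6=2%6=2
after ADD R4, 1: R4=2+1=3
CMP R4, 4  (cmp 3,4)
JNZ again: taken
after ADD R6, R4: R6=2+3=5
after ADD R5, R6: R5=18+5=23
after MOD R6, 6: R6=5%6=5
after ADD R4, 1: R4=3+1=4
After step 25: R5 = 23.

23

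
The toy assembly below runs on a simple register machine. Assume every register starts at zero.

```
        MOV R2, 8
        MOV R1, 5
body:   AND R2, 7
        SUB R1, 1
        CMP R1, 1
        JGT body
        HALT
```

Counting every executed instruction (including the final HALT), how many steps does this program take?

MOV R2, 8 → R2=8
MOV R1, 5 → R1=5
AND R2, 7 → R2=8&7=0
SUB R1, 1 → R1=5-1=4
CMP R1, 1  (cmp 4,1)
JGT body: taken
AND R2, 7 → R2=0&7=0
SUB R1, 1 → R1=4-1=3
CMP R1, 1  (cmp 3,1)
JGT body: taken
AND R2, 7 → R2=0&7=0
SUB R1, 1 → R1=3-1=2
CMP R1, 1  (cmp 2,1)
JGT body: taken
AND R2, 7 → R2=0&7=0
SUB R1, 1 → R1=2-1=1
CMP R1, 1  (cmp 1,1)
JGT body: not taken
halt.
Total executed instructions: 19.

19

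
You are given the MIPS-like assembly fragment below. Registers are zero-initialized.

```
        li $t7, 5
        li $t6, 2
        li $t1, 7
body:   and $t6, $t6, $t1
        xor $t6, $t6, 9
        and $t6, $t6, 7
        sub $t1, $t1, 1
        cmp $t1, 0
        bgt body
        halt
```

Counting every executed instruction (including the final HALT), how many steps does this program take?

46

after li $t7, 5: $t7=5
after li $t6, 2: $t6=2
after li $t1, 7: $t1=7
after and $t6, $t6, $t1: $t6=2&7=2
after xor $t6, $t6, 9: $t6=2^9=11
after and $t6, $t6, 7: $t6=11&7=3
after sub $t1, $t1, 1: $t1=7-1=6
cmp $t1, 0  (cmp 6,0)
bgt body: taken
after and $t6, $t6, $t1: $t6=3&6=2
after xor $t6, $t6, 9: $t6=2^9=11
after and $t6, $t6, 7: $t6=11&7=3
after sub $t1, $t1, 1: $t1=6-1=5
cmp $t1, 0  (cmp 5,0)
bgt body: taken
after and $t6, $t6, $t1: $t6=3&5=1
after xor $t6, $t6, 9: $t6=1^9=8
after and $t6, $t6, 7: $t6=8&7=0
after sub $t1, $t1, 1: $t1=5-1=4
cmp $t1, 0  (cmp 4,0)
bgt body: taken
after and $t6, $t6, $t1: $t6=0&4=0
after xor $t6, $t6, 9: $t6=0^9=9
after and $t6, $t6, 7: $t6=9&7=1
after sub $t1, $t1, 1: $t1=4-1=3
cmp $t1, 0  (cmp 3,0)
bgt body: taken
after and $t6, $t6, $t1: $t6=1&3=1
after xor $t6, $t6, 9: $t6=1^9=8
after and $t6, $t6, 7: $t6=8&7=0
after sub $t1, $t1, 1: $t1=3-1=2
cmp $t1, 0  (cmp 2,0)
bgt body: taken
after and $t6, $t6, $t1: $t6=0&2=0
after xor $t6, $t6, 9: $t6=0^9=9
after and $t6, $t6, 7: $t6=9&7=1
after sub $t1, $t1, 1: $t1=2-1=1
cmp $t1, 0  (cmp 1,0)
bgt body: taken
after and $t6, $t6, $t1: $t6=1&1=1
after xor $t6, $t6, 9: $t6=1^9=8
after and $t6, $t6, 7: $t6=8&7=0
after sub $t1, $t1, 1: $t1=1-1=0
cmp $t1, 0  (cmp 0,0)
bgt body: not taken
halt.
Total executed instructions: 46.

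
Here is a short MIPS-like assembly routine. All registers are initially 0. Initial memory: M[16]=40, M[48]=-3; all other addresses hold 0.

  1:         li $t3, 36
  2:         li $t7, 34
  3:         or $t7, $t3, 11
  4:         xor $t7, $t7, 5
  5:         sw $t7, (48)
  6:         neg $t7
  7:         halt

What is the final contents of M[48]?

li $t3, 36 → $t3=36
li $t7, 34 → $t7=34
or $t7, $t3, 11 → $t7=36|11=47
xor $t7, $t7, 5 → $t7=47^5=42
sw $t7, (48) → M[48]=42
neg $t7 → $t7=-(42)=-42
halt.

42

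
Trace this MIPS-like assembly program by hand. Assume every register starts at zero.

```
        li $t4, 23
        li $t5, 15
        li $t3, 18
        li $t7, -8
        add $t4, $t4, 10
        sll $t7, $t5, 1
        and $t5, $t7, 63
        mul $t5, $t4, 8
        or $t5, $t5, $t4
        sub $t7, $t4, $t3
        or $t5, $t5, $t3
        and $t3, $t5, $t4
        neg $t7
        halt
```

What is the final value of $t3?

33

$t4=23
$t5=15
$t3=18
$t7=-8
$t4=23+10=33
$t7=15<<1=30
$t5=30&63=30
$t5=33*8=264
$t5=264|33=297
$t7=33-18=15
$t5=297|18=315
$t3=315&33=33
$t7=-(15)=-15
halt.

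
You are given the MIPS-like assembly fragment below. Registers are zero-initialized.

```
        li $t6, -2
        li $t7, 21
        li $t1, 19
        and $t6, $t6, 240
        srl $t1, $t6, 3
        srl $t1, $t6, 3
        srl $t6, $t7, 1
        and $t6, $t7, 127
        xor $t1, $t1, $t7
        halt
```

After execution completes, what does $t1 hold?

after li $t6, -2: $t6=-2
after li $t7, 21: $t7=21
after li $t1, 19: $t1=19
after and $t6, $t6, 240: $t6=(-2)&240=240
after srl $t1, $t6, 3: $t1=240>>3=30
after srl $t1, $t6, 3: $t1=240>>3=30
after srl $t6, $t7, 1: $t6=21>>1=10
after and $t6, $t7, 127: $t6=21&127=21
after xor $t1, $t1, $t7: $t1=30^21=11
halt.

11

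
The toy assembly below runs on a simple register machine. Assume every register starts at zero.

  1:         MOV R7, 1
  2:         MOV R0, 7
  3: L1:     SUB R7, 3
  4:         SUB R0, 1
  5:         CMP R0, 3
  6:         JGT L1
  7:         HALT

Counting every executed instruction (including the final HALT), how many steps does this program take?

19

after MOV R7, 1: R7=1
after MOV R0, 7: R0=7
after SUB R7, 3: R7=1-3=-2
after SUB R0, 1: R0=7-1=6
CMP R0, 3  (cmp 6,3)
JGT L1: taken
after SUB R7, 3: R7=(-2)-3=-5
after SUB R0, 1: R0=6-1=5
CMP R0, 3  (cmp 5,3)
JGT L1: taken
after SUB R7, 3: R7=(-5)-3=-8
after SUB R0, 1: R0=5-1=4
CMP R0, 3  (cmp 4,3)
JGT L1: taken
after SUB R7, 3: R7=(-8)-3=-11
after SUB R0, 1: R0=4-1=3
CMP R0, 3  (cmp 3,3)
JGT L1: not taken
halt.
Total executed instructions: 19.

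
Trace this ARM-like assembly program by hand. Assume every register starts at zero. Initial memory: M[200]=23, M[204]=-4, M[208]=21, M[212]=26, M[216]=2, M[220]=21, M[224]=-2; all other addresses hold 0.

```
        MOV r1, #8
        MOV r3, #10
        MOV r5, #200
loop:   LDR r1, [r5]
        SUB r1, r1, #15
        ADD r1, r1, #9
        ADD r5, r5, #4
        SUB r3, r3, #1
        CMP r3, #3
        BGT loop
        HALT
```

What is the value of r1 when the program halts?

-8

r1=8
r3=10
r5=200
r1=M[200]=23
r1=23-15=8
r1=8+9=17
r5=200+4=204
r3=10-1=9
CMP r3, #3  (cmp 9,3)
BGT loop: taken
r1=M[204]=-4
r1=(-4)-15=-19
r1=(-19)+9=-10
r5=204+4=208
r3=9-1=8
CMP r3, #3  (cmp 8,3)
BGT loop: taken
r1=M[208]=21
r1=21-15=6
r1=6+9=15
r5=208+4=212
r3=8-1=7
CMP r3, #3  (cmp 7,3)
BGT loop: taken
r1=M[212]=26
r1=26-15=11
r1=11+9=20
r5=212+4=216
r3=7-1=6
CMP r3, #3  (cmp 6,3)
BGT loop: taken
r1=M[216]=2
r1=2-15=-13
r1=(-13)+9=-4
r5=216+4=220
r3=6-1=5
CMP r3, #3  (cmp 5,3)
BGT loop: taken
r1=M[220]=21
r1=21-15=6
r1=6+9=15
r5=220+4=224
r3=5-1=4
CMP r3, #3  (cmp 4,3)
BGT loop: taken
r1=M[224]=-2
r1=(-2)-15=-17
r1=(-17)+9=-8
r5=224+4=228
r3=4-1=3
CMP r3, #3  (cmp 3,3)
BGT loop: not taken
halt.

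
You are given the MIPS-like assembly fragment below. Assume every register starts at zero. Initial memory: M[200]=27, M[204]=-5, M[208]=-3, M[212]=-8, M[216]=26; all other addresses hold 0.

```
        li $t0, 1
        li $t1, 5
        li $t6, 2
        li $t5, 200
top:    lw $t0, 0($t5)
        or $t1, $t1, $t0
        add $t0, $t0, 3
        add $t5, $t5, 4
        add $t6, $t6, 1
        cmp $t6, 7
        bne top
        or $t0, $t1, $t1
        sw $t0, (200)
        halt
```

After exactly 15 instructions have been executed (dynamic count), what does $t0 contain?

-2

after li $t0, 1: $t0=1
after li $t1, 5: $t1=5
after li $t6, 2: $t6=2
after li $t5, 200: $t5=200
after lw $t0, 0($t5): $t0=M[200]=27
after or $t1, $t1, $t0: $t1=5|27=31
after add $t0, $t0, 3: $t0=27+3=30
after add $t5, $t5, 4: $t5=200+4=204
after add $t6, $t6, 1: $t6=2+1=3
cmp $t6, 7  (cmp 3,7)
bne top: taken
after lw $t0, 0($t5): $t0=M[204]=-5
after or $t1, $t1, $t0: $t1=31|(-5)=-1
after add $t0, $t0, 3: $t0=(-5)+3=-2
after add $t5, $t5, 4: $t5=204+4=208
After step 15: $t0 = -2.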